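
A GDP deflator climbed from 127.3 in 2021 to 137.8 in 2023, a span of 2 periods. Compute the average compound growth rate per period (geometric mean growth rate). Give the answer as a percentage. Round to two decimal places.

Growth factor = (137.8/127.3)^(1/2) = (1.082482)^(1/2) = 1.040424
Growth rate = 1.040424 − 1 = 0.040424 = 4.0424%

4.04%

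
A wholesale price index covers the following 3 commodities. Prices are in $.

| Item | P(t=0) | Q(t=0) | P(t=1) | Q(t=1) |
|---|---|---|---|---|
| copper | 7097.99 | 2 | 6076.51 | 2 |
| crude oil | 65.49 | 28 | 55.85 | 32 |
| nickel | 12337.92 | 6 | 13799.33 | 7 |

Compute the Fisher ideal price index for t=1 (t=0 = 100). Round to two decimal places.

107.42

Laspeyres component (base-period weights):
ΣP(t=1)Q(t=0) = 6076.51×2 + 55.85×28 + 13799.33×6 = 12153.02 + 1563.8 + 82795.98 = 96512.8
ΣP(t=0)Q(t=0) = 7097.99×2 + 65.49×28 + 12337.92×6 = 14195.98 + 1833.72 + 74027.52 = 90057.22
L = 96512.8 / 90057.22 × 100 = 107.1683
Paasche component (current-period weights):
ΣP(t=1)Q(t=1) = 6076.51×2 + 55.85×32 + 13799.33×7 = 12153.02 + 1787.2 + 96595.31 = 110535.53
ΣP(t=0)Q(t=1) = 7097.99×2 + 65.49×32 + 12337.92×7 = 14195.98 + 2095.68 + 86365.44 = 102657.1
P = 110535.53 / 102657.1 × 100 = 107.6745
Fisher = √(L × P) = √(107.1683 × 107.6745) = 107.4211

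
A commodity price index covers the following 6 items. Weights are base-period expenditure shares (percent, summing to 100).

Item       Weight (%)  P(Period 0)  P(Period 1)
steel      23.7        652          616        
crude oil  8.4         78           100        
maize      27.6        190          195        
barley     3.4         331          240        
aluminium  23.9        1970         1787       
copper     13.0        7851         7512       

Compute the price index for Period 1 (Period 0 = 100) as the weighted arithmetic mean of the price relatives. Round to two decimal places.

steel: 23.7 × (616/652) = 23.7 × 0.944785 = 22.3914
crude oil: 8.4 × (100/78) = 8.4 × 1.282051 = 10.7692
maize: 27.6 × (195/190) = 27.6 × 1.026316 = 28.3263
barley: 3.4 × (240/331) = 3.4 × 0.725076 = 2.4653
aluminium: 23.9 × (1787/1970) = 23.9 × 0.907107 = 21.6798
copper: 13.0 × (7512/7851) = 13.0 × 0.956821 = 12.4387
Index = Σ wᵢ·(p₁ᵢ/p₀ᵢ) = 22.3914 + 10.7692 + 28.3263 + 2.4653 + 21.6798 + 12.4387 = 98.0707

98.07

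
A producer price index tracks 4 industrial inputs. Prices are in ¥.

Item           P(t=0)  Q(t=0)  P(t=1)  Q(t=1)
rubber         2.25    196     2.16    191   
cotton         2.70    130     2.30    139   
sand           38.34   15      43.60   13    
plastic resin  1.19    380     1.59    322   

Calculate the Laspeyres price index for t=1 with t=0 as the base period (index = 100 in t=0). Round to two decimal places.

108.86

Laspeyres price index uses base-period quantities as weights.
ΣP(t=1)·Q(t=0) = 2.16×196 + 2.30×130 + 43.60×15 + 1.59×380 = 423.36 + 299 + 654 + 604.2 = 1980.56
ΣP(t=0)·Q(t=0) = 2.25×196 + 2.70×130 + 38.34×15 + 1.19×380 = 441 + 351 + 575.1 + 452.2 = 1819.3
Index = 1980.56 / 1819.3 × 100 = 108.8638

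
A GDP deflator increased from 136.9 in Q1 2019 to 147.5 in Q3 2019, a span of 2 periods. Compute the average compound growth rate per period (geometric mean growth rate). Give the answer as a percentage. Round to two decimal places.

Growth factor = (147.5/136.9)^(1/2) = (1.077429)^(1/2) = 1.037993
Growth rate = 1.037993 − 1 = 0.037993 = 3.7993%

3.80%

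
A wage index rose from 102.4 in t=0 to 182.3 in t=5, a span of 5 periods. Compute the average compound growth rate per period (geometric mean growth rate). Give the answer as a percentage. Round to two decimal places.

Growth factor = (182.3/102.4)^(1/5) = (1.780273)^(1/5) = 1.122270
Growth rate = 1.122270 − 1 = 0.122270 = 12.2270%

12.23%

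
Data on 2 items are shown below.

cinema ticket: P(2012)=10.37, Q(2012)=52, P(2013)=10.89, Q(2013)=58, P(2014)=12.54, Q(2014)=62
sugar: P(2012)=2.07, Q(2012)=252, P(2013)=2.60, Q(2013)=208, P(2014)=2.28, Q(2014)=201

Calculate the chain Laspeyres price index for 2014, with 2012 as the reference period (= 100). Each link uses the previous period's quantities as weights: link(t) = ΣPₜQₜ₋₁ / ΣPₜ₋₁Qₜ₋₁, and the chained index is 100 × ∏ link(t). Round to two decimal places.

118.00

Link 2012→2013:
ΣP(2013)Q(2012) = 10.89×52 + 2.60×252 = 566.28 + 655.2 = 1221.48
ΣP(2012)Q(2012) = 10.37×52 + 2.07×252 = 539.24 + 521.64 = 1060.88
link = 1221.48/1060.88 = 1.151384
Link 2013→2014:
ΣP(2014)Q(2013) = 12.54×58 + 2.28×208 = 727.32 + 474.24 = 1201.56
ΣP(2013)Q(2013) = 10.89×58 + 2.60×208 = 631.62 + 540.8 = 1172.42
link = 1201.56/1172.42 = 1.024855
Chained index = 100 × 1.151384 × 1.024855 = 118.0001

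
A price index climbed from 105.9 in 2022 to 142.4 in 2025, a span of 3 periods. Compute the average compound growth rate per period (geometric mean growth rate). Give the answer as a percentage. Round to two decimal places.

10.38%

Growth factor = (142.4/105.9)^(1/3) = (1.344665)^(1/3) = 1.103752
Growth rate = 1.103752 − 1 = 0.103752 = 10.3752%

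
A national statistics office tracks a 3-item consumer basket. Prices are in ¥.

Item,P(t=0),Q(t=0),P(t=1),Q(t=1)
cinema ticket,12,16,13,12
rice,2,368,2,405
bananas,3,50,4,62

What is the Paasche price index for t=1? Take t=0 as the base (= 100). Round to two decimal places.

Paasche price index uses current-period quantities as weights.
ΣP(t=1)·Q(t=1) = 13×12 + 2×405 + 4×62 = 156 + 810 + 248 = 1214
ΣP(t=0)·Q(t=1) = 12×12 + 2×405 + 3×62 = 144 + 810 + 186 = 1140
Index = 1214 / 1140 × 100 = 106.4912

106.49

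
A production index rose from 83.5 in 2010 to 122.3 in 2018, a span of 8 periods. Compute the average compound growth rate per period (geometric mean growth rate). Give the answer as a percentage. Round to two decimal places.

4.89%

Growth factor = (122.3/83.5)^(1/8) = (1.464671)^(1/8) = 1.048860
Growth rate = 1.048860 − 1 = 0.048860 = 4.8860%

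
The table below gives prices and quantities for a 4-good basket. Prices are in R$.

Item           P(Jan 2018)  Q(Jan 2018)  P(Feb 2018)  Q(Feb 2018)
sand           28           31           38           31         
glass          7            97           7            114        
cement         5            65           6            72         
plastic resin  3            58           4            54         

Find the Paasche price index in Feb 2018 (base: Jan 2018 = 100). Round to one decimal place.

Paasche price index uses current-period quantities as weights.
ΣP(Feb 2018)·Q(Feb 2018) = 38×31 + 7×114 + 6×72 + 4×54 = 1178 + 798 + 432 + 216 = 2624
ΣP(Jan 2018)·Q(Feb 2018) = 28×31 + 7×114 + 5×72 + 3×54 = 868 + 798 + 360 + 162 = 2188
Index = 2624 / 2188 × 100 = 119.9269

119.9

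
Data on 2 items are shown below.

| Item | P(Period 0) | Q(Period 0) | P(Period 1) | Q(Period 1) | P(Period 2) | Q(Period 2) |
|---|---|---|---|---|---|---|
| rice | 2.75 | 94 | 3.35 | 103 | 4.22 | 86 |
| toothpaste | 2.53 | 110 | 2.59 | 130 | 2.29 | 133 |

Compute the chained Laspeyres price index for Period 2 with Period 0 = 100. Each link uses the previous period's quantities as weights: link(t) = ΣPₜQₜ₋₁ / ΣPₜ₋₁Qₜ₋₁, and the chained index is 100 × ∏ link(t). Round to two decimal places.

Link Period 0→Period 1:
ΣP(Period 1)Q(Period 0) = 3.35×94 + 2.59×110 = 314.9 + 284.9 = 599.8
ΣP(Period 0)Q(Period 0) = 2.75×94 + 2.53×110 = 258.5 + 278.3 = 536.8
link = 599.8/536.8 = 1.117362
Link Period 1→Period 2:
ΣP(Period 2)Q(Period 1) = 4.22×103 + 2.29×130 = 434.66 + 297.7 = 732.36
ΣP(Period 1)Q(Period 1) = 3.35×103 + 2.59×130 = 345.05 + 336.7 = 681.75
link = 732.36/681.75 = 1.074235
Chained index = 100 × 1.117362 × 1.074235 = 120.0310

120.03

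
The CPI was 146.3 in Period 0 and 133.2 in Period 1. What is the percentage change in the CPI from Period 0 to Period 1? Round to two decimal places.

-8.95%

Change = (133.2 − 146.3) / 146.3 × 100
       = -13.1 / 146.3 × 100 = -8.9542%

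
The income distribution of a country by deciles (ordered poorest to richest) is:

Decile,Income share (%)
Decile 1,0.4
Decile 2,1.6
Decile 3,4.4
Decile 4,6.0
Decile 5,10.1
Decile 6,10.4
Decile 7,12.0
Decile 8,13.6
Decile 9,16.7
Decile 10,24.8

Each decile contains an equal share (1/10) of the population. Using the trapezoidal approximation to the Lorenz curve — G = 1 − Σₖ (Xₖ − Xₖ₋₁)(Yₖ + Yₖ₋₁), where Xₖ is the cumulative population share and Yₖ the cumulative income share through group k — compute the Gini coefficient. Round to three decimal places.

Cumulative income shares Yₖ: 0.0040, 0.0200, 0.0640, 0.1240, 0.2250, 0.3290, 0.4490, 0.5850, 0.7520, 1.0000
Σ (Xₖ−Xₖ₋₁)(Yₖ+Yₖ₋₁) = (1/10)(0.0040+0.0000) + (1/10)(0.0200+0.0040) + (1/10)(0.0640+0.0200) + (1/10)(0.1240+0.0640) + (1/10)(0.2250+0.1240) + (1/10)(0.3290+0.2250) + (1/10)(0.4490+0.3290) + (1/10)(0.5850+0.4490) + (1/10)(0.7520+0.5850) + (1/10)(1.0000+0.7520)
  = 0.0004 + 0.0024 + 0.0084 + 0.0188 + 0.0349 + 0.0554 + 0.0778 + 0.1034 + 0.1337 + 0.1752 = 0.6104
G = 1 − 0.6104 = 0.3896

0.390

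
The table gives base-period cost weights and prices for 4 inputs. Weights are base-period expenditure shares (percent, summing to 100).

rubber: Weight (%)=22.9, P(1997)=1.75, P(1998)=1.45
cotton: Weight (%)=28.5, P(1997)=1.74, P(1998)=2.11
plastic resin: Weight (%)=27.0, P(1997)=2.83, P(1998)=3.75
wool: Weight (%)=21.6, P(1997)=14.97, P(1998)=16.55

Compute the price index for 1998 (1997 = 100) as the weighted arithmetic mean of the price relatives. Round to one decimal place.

113.2

rubber: 22.9 × (1.45/1.75) = 22.9 × 0.828571 = 18.9743
cotton: 28.5 × (2.11/1.74) = 28.5 × 1.212644 = 34.5603
plastic resin: 27.0 × (3.75/2.83) = 27.0 × 1.325088 = 35.7774
wool: 21.6 × (16.55/14.97) = 21.6 × 1.105544 = 23.8798
Index = Σ wᵢ·(p₁ᵢ/p₀ᵢ) = 18.9743 + 34.5603 + 35.7774 + 23.8798 = 113.1918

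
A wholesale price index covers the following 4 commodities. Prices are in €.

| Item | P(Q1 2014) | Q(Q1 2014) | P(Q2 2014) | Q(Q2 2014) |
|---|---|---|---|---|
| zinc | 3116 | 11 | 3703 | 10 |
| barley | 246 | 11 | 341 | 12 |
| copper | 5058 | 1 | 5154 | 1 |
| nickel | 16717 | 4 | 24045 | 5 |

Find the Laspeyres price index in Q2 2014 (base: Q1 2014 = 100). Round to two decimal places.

Laspeyres price index uses base-period quantities as weights.
ΣP(Q2 2014)·Q(Q1 2014) = 3703×11 + 341×11 + 5154×1 + 24045×4 = 40733 + 3751 + 5154 + 96180 = 145818
ΣP(Q1 2014)·Q(Q1 2014) = 3116×11 + 246×11 + 5058×1 + 16717×4 = 34276 + 2706 + 5058 + 66868 = 108908
Index = 145818 / 108908 × 100 = 133.8910

133.89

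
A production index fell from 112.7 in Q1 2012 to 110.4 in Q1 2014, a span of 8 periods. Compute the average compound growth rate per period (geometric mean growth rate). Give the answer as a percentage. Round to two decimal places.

-0.26%

Growth factor = (110.4/112.7)^(1/8) = (0.979592)^(1/8) = 0.997426
Growth rate = 0.997426 − 1 = -0.002574 = -0.2574%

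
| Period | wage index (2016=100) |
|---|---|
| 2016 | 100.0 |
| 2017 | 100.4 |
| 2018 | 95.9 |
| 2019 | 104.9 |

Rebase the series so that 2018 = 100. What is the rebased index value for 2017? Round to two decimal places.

104.69

Rebased(2017) = 100.4 / 95.9 × 100 = 104.6924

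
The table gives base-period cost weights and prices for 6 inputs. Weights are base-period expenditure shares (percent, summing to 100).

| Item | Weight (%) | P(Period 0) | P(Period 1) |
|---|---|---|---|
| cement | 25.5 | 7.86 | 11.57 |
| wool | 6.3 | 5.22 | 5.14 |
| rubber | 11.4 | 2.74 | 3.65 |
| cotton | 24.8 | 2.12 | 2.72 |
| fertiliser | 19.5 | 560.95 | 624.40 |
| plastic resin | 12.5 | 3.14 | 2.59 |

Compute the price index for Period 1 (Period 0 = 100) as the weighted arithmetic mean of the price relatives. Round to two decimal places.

cement: 25.5 × (11.57/7.86) = 25.5 × 1.472010 = 37.5363
wool: 6.3 × (5.14/5.22) = 6.3 × 0.984674 = 6.2034
rubber: 11.4 × (3.65/2.74) = 11.4 × 1.332117 = 15.1861
cotton: 24.8 × (2.72/2.12) = 24.8 × 1.283019 = 31.8189
fertiliser: 19.5 × (624.40/560.95) = 19.5 × 1.113112 = 21.7057
plastic resin: 12.5 × (2.59/3.14) = 12.5 × 0.824841 = 10.3105
Index = Σ wᵢ·(p₁ᵢ/p₀ᵢ) = 37.5363 + 6.2034 + 15.1861 + 31.8189 + 21.7057 + 10.3105 = 122.7609

122.76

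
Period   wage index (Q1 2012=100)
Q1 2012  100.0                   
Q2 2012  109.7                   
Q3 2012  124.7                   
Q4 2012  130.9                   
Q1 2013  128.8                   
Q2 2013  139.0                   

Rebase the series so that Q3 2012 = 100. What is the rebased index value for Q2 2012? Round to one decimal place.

88.0

Rebased(Q2 2012) = 109.7 / 124.7 × 100 = 87.9711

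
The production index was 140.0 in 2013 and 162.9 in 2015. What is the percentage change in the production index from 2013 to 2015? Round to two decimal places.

Change = (162.9 − 140.0) / 140.0 × 100
       = 22.9 / 140.0 × 100 = 16.3571%

16.36%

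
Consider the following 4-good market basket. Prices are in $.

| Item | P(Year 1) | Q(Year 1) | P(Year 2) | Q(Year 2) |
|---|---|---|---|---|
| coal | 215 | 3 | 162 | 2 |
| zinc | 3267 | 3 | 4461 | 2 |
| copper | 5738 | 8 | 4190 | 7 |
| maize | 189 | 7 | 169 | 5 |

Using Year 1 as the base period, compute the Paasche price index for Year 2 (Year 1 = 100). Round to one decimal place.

82.0

Paasche price index uses current-period quantities as weights.
ΣP(Year 2)·Q(Year 2) = 162×2 + 4461×2 + 4190×7 + 169×5 = 324 + 8922 + 29330 + 845 = 39421
ΣP(Year 1)·Q(Year 2) = 215×2 + 3267×2 + 5738×7 + 189×5 = 430 + 6534 + 40166 + 945 = 48075
Index = 39421 / 48075 × 100 = 81.9990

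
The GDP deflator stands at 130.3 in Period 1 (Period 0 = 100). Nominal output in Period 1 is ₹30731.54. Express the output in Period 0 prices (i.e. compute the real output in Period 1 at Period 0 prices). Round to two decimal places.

23585.22

Real = Nominal ÷ (Index/100) = 30731.54 ÷ (130.3/100)
     = 30731.54 ÷ 1.303 = 23585.2187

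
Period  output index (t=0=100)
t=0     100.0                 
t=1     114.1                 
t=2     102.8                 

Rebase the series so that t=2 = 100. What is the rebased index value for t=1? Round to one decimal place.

Rebased(t=1) = 114.1 / 102.8 × 100 = 110.9922

111.0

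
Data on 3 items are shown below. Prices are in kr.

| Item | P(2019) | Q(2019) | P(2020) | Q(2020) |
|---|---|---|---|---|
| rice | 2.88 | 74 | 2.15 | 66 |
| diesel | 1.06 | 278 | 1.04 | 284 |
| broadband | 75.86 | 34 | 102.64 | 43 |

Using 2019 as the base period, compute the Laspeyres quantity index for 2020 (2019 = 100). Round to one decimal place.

121.6

Laspeyres quantity index uses base-period prices as weights.
ΣP(2019)·Q(2020) = 2.88×66 + 1.06×284 + 75.86×43 = 190.08 + 301.04 + 3261.98 = 3753.1
ΣP(2019)·Q(2019) = 2.88×74 + 1.06×278 + 75.86×34 = 213.12 + 294.68 + 2579.24 = 3087.04
Index = 3753.1 / 3087.04 × 100 = 121.5760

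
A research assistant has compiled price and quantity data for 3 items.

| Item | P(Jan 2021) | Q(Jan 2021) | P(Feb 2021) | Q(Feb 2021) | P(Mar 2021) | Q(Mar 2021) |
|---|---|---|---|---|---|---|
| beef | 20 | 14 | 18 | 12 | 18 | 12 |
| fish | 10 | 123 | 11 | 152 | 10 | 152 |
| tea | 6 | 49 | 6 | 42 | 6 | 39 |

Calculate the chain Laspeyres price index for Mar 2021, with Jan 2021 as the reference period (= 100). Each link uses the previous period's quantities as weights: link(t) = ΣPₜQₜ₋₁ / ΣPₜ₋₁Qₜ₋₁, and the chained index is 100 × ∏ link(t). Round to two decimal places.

Link Jan 2021→Feb 2021:
ΣP(Feb 2021)Q(Jan 2021) = 18×14 + 11×123 + 6×49 = 252 + 1353 + 294 = 1899
ΣP(Jan 2021)Q(Jan 2021) = 20×14 + 10×123 + 6×49 = 280 + 1230 + 294 = 1804
link = 1899/1804 = 1.052661
Link Feb 2021→Mar 2021:
ΣP(Mar 2021)Q(Feb 2021) = 18×12 + 10×152 + 6×42 = 216 + 1520 + 252 = 1988
ΣP(Feb 2021)Q(Feb 2021) = 18×12 + 11×152 + 6×42 = 216 + 1672 + 252 = 2140
link = 1988/2140 = 0.928972
Chained index = 100 × 1.052661 × 0.928972 = 97.7892

97.79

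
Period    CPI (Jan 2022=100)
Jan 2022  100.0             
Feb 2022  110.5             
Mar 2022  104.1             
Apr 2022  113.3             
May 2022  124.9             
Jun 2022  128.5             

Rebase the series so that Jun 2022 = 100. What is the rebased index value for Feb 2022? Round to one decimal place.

Rebased(Feb 2022) = 110.5 / 128.5 × 100 = 85.9922

86.0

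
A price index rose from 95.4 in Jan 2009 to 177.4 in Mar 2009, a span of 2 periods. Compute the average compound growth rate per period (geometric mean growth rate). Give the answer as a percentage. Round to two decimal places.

36.36%

Growth factor = (177.4/95.4)^(1/2) = (1.859539)^(1/2) = 1.363649
Growth rate = 1.363649 − 1 = 0.363649 = 36.3649%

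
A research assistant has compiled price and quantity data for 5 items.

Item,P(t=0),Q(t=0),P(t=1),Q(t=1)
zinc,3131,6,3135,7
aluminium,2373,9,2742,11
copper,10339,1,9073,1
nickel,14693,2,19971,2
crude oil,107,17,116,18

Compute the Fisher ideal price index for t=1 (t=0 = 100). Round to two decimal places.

Laspeyres component (base-period weights):
ΣP(t=1)Q(t=0) = 3135×6 + 2742×9 + 9073×1 + 19971×2 + 116×17 = 18810 + 24678 + 9073 + 39942 + 1972 = 94475
ΣP(t=0)Q(t=0) = 3131×6 + 2373×9 + 10339×1 + 14693×2 + 107×17 = 18786 + 21357 + 10339 + 29386 + 1819 = 81687
L = 94475 / 81687 × 100 = 115.6549
Paasche component (current-period weights):
ΣP(t=1)Q(t=1) = 3135×7 + 2742×11 + 9073×1 + 19971×2 + 116×18 = 21945 + 30162 + 9073 + 39942 + 2088 = 103210
ΣP(t=0)Q(t=1) = 3131×7 + 2373×11 + 10339×1 + 14693×2 + 107×18 = 21917 + 26103 + 10339 + 29386 + 1926 = 89671
P = 103210 / 89671 × 100 = 115.0985
Fisher = √(L × P) = √(115.6549 × 115.0985) = 115.3764

115.38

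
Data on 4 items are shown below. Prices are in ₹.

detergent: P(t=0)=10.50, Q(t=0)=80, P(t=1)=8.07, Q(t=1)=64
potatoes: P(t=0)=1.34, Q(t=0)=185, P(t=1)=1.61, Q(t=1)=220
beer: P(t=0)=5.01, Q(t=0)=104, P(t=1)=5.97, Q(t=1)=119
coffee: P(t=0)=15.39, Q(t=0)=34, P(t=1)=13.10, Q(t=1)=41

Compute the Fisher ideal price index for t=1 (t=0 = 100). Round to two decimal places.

95.39

Laspeyres component (base-period weights):
ΣP(t=1)Q(t=0) = 8.07×80 + 1.61×185 + 5.97×104 + 13.10×34 = 645.6 + 297.85 + 620.88 + 445.4 = 2009.73
ΣP(t=0)Q(t=0) = 10.50×80 + 1.34×185 + 5.01×104 + 15.39×34 = 840 + 247.9 + 521.04 + 523.26 = 2132.2
L = 2009.73 / 2132.2 × 100 = 94.2562
Paasche component (current-period weights):
ΣP(t=1)Q(t=1) = 8.07×64 + 1.61×220 + 5.97×119 + 13.10×41 = 516.48 + 354.2 + 710.43 + 537.1 = 2118.21
ΣP(t=0)Q(t=1) = 10.50×64 + 1.34×220 + 5.01×119 + 15.39×41 = 672 + 294.8 + 596.19 + 630.99 = 2193.98
P = 2118.21 / 2193.98 × 100 = 96.5465
Fisher = √(L × P) = √(94.2562 × 96.5465) = 95.3944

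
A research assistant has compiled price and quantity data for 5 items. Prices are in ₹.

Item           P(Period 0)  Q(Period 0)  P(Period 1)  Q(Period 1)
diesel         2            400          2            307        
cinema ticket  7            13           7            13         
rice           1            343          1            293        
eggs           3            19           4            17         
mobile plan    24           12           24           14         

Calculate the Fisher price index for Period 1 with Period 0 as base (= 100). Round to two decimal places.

Laspeyres component (base-period weights):
ΣP(Period 1)Q(Period 0) = 2×400 + 7×13 + 1×343 + 4×19 + 24×12 = 800 + 91 + 343 + 76 + 288 = 1598
ΣP(Period 0)Q(Period 0) = 2×400 + 7×13 + 1×343 + 3×19 + 24×12 = 800 + 91 + 343 + 57 + 288 = 1579
L = 1598 / 1579 × 100 = 101.2033
Paasche component (current-period weights):
ΣP(Period 1)Q(Period 1) = 2×307 + 7×13 + 1×293 + 4×17 + 24×14 = 614 + 91 + 293 + 68 + 336 = 1402
ΣP(Period 0)Q(Period 1) = 2×307 + 7×13 + 1×293 + 3×17 + 24×14 = 614 + 91 + 293 + 51 + 336 = 1385
P = 1402 / 1385 × 100 = 101.2274
Fisher = √(L × P) = √(101.2033 × 101.2274) = 101.2154

101.22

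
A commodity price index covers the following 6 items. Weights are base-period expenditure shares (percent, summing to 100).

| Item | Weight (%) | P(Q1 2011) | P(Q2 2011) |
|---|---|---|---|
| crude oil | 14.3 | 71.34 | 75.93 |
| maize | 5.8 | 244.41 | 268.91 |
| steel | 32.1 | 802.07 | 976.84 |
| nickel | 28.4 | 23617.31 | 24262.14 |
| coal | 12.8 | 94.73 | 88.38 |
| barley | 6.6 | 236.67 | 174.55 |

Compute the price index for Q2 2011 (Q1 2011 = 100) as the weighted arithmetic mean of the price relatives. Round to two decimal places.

crude oil: 14.3 × (75.93/71.34) = 14.3 × 1.064340 = 15.2201
maize: 5.8 × (268.91/244.41) = 5.8 × 1.100241 = 6.3814
steel: 32.1 × (976.84/802.07) = 32.1 × 1.217899 = 39.0945
nickel: 28.4 × (24262.14/23617.31) = 28.4 × 1.027303 = 29.1754
coal: 12.8 × (88.38/94.73) = 12.8 × 0.932967 = 11.9420
barley: 6.6 × (174.55/236.67) = 6.6 × 0.737525 = 4.8677
Index = Σ wᵢ·(p₁ᵢ/p₀ᵢ) = 15.2201 + 6.3814 + 39.0945 + 29.1754 + 11.9420 + 4.8677 = 106.6811

106.68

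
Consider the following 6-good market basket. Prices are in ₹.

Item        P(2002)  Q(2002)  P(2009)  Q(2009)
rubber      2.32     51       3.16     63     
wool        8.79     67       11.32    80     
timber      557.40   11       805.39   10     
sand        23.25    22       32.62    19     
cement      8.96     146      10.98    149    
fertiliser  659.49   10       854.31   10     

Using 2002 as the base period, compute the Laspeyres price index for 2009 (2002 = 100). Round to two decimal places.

Laspeyres price index uses base-period quantities as weights.
ΣP(2009)·Q(2002) = 3.16×51 + 11.32×67 + 805.39×11 + 32.62×22 + 10.98×146 + 854.31×10 = 161.16 + 758.44 + 8859.29 + 717.64 + 1603.08 + 8543.1 = 20642.71
ΣP(2002)·Q(2002) = 2.32×51 + 8.79×67 + 557.40×11 + 23.25×22 + 8.96×146 + 659.49×10 = 118.32 + 588.93 + 6131.4 + 511.5 + 1308.16 + 6594.9 = 15253.21
Index = 20642.71 / 15253.21 × 100 = 135.3335

135.33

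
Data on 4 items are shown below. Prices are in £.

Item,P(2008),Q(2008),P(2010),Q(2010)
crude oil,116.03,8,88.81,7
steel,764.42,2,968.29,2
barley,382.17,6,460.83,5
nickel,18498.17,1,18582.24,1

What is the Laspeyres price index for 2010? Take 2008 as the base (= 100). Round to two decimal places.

103.21

Laspeyres price index uses base-period quantities as weights.
ΣP(2010)·Q(2008) = 88.81×8 + 968.29×2 + 460.83×6 + 18582.24×1 = 710.48 + 1936.58 + 2764.98 + 18582.24 = 23994.28
ΣP(2008)·Q(2008) = 116.03×8 + 764.42×2 + 382.17×6 + 18498.17×1 = 928.24 + 1528.84 + 2293.02 + 18498.17 = 23248.27
Index = 23994.28 / 23248.27 × 100 = 103.2089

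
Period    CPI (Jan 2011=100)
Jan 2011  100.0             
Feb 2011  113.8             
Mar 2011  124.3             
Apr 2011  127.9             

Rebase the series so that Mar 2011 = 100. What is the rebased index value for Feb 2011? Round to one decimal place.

91.6

Rebased(Feb 2011) = 113.8 / 124.3 × 100 = 91.5527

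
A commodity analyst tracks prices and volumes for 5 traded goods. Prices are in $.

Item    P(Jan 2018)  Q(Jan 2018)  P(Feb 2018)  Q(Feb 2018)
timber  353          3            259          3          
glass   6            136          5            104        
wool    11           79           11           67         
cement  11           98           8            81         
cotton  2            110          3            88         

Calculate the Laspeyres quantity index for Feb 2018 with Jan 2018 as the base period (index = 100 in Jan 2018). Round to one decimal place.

Laspeyres quantity index uses base-period prices as weights.
ΣP(Jan 2018)·Q(Feb 2018) = 353×3 + 6×104 + 11×67 + 11×81 + 2×88 = 1059 + 624 + 737 + 891 + 176 = 3487
ΣP(Jan 2018)·Q(Jan 2018) = 353×3 + 6×136 + 11×79 + 11×98 + 2×110 = 1059 + 816 + 869 + 1078 + 220 = 4042
Index = 3487 / 4042 × 100 = 86.2692

86.3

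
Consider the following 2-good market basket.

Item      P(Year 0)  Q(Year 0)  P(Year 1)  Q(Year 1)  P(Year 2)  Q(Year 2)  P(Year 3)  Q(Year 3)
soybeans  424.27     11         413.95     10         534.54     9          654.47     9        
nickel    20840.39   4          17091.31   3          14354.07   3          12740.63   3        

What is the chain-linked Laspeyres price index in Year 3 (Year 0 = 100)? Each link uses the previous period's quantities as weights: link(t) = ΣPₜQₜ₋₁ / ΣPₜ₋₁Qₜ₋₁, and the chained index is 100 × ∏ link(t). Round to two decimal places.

66.68

Link Year 0→Year 1:
ΣP(Year 1)Q(Year 0) = 413.95×11 + 17091.31×4 = 4553.45 + 68365.24 = 72918.69
ΣP(Year 0)Q(Year 0) = 424.27×11 + 20840.39×4 = 4666.97 + 83361.56 = 88028.53
link = 72918.69/88028.53 = 0.828353
Link Year 1→Year 2:
ΣP(Year 2)Q(Year 1) = 534.54×10 + 14354.07×3 = 5345.4 + 43062.21 = 48407.61
ΣP(Year 1)Q(Year 1) = 413.95×10 + 17091.31×3 = 4139.5 + 51273.93 = 55413.43
link = 48407.61/55413.43 = 0.873572
Link Year 2→Year 3:
ΣP(Year 3)Q(Year 2) = 654.47×9 + 12740.63×3 = 5890.23 + 38221.89 = 44112.12
ΣP(Year 2)Q(Year 2) = 534.54×9 + 14354.07×3 = 4810.86 + 43062.21 = 47873.07
link = 44112.12/47873.07 = 0.921439
Chained index = 100 × 0.828353 × 0.873572 × 0.921439 = 66.6777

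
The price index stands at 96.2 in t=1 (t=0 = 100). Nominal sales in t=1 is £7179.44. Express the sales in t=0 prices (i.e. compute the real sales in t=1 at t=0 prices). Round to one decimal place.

7463.0

Real = Nominal ÷ (Index/100) = 7179.44 ÷ (96.2/100)
     = 7179.44 ÷ 0.962 = 7463.0353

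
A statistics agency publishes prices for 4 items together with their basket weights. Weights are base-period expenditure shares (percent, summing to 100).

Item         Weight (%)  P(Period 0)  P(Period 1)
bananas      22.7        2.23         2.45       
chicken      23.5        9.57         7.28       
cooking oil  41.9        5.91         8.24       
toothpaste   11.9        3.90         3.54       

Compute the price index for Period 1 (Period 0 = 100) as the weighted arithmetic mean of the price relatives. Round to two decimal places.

bananas: 22.7 × (2.45/2.23) = 22.7 × 1.098655 = 24.9395
chicken: 23.5 × (7.28/9.57) = 23.5 × 0.760711 = 17.8767
cooking oil: 41.9 × (8.24/5.91) = 41.9 × 1.394247 = 58.4190
toothpaste: 11.9 × (3.54/3.90) = 11.9 × 0.907692 = 10.8015
Index = Σ wᵢ·(p₁ᵢ/p₀ᵢ) = 24.9395 + 17.8767 + 58.4190 + 10.8015 = 112.0366

112.04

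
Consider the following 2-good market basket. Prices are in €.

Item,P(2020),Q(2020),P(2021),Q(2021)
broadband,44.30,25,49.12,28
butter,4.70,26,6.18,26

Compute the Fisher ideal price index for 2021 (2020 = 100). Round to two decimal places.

112.83

Laspeyres component (base-period weights):
ΣP(2021)Q(2020) = 49.12×25 + 6.18×26 = 1228 + 160.68 = 1388.68
ΣP(2020)Q(2020) = 44.30×25 + 4.70×26 = 1107.5 + 122.2 = 1229.7
L = 1388.68 / 1229.7 × 100 = 112.9284
Paasche component (current-period weights):
ΣP(2021)Q(2021) = 49.12×28 + 6.18×26 = 1375.36 + 160.68 = 1536.04
ΣP(2020)Q(2021) = 44.30×28 + 4.70×26 = 1240.4 + 122.2 = 1362.6
P = 1536.04 / 1362.6 × 100 = 112.7286
Fisher = √(L × P) = √(112.9284 × 112.7286) = 112.8284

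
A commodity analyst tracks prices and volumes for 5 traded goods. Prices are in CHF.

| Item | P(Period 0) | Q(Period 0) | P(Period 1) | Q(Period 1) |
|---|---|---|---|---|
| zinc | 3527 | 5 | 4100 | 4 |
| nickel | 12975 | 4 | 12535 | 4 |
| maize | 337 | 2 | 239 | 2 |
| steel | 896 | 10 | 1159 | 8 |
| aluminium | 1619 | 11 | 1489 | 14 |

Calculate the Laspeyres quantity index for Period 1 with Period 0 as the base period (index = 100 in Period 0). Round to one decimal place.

Laspeyres quantity index uses base-period prices as weights.
ΣP(Period 0)·Q(Period 1) = 3527×4 + 12975×4 + 337×2 + 896×8 + 1619×14 = 14108 + 51900 + 674 + 7168 + 22666 = 96516
ΣP(Period 0)·Q(Period 0) = 3527×5 + 12975×4 + 337×2 + 896×10 + 1619×11 = 17635 + 51900 + 674 + 8960 + 17809 = 96978
Index = 96516 / 96978 × 100 = 99.5236

99.5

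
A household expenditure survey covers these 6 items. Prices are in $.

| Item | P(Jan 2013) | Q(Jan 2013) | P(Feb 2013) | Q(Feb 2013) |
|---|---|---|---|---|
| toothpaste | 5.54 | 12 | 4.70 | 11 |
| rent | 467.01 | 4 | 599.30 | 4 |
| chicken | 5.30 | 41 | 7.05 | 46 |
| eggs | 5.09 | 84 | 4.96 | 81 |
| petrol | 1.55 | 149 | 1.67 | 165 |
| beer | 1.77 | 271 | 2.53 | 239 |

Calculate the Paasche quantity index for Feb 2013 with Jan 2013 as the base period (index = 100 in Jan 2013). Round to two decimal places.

99.06

Paasche quantity index uses current-period prices as weights.
ΣP(Feb 2013)·Q(Feb 2013) = 4.70×11 + 599.30×4 + 7.05×46 + 4.96×81 + 1.67×165 + 2.53×239 = 51.7 + 2397.2 + 324.3 + 401.76 + 275.55 + 604.67 = 4055.18
ΣP(Feb 2013)·Q(Jan 2013) = 4.70×12 + 599.30×4 + 7.05×41 + 4.96×84 + 1.67×149 + 2.53×271 = 56.4 + 2397.2 + 289.05 + 416.64 + 248.83 + 685.63 = 4093.75
Index = 4055.18 / 4093.75 × 100 = 99.0578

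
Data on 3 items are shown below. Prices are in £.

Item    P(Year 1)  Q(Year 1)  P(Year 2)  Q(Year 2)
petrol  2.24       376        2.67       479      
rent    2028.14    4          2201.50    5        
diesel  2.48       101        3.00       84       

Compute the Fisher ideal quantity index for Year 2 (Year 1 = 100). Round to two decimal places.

124.03

Laspeyres component (base-period weights):
ΣP(Year 1)Q(Year 2) = 2.24×479 + 2028.14×5 + 2.48×84 = 1072.96 + 10140.7 + 208.32 = 11421.98
ΣP(Year 1)Q(Year 1) = 2.24×376 + 2028.14×4 + 2.48×101 = 842.24 + 8112.56 + 250.48 = 9205.28
L = 11421.98 / 9205.28 × 100 = 124.0807
Paasche component (current-period weights):
ΣP(Year 2)Q(Year 2) = 2.67×479 + 2201.50×5 + 3.00×84 = 1278.93 + 11007.5 + 252 = 12538.43
ΣP(Year 2)Q(Year 1) = 2.67×376 + 2201.50×4 + 3.00×101 = 1003.92 + 8806 + 303 = 10112.92
P = 12538.43 / 10112.92 × 100 = 123.9843
Fisher = √(L × P) = √(124.0807 × 123.9843) = 124.0325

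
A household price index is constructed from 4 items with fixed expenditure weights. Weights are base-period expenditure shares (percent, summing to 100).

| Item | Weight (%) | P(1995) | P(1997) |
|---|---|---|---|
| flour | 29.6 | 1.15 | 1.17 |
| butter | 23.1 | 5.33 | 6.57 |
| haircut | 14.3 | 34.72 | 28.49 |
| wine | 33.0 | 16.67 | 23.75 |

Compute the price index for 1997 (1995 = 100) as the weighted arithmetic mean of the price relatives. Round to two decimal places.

117.34

flour: 29.6 × (1.17/1.15) = 29.6 × 1.017391 = 30.1148
butter: 23.1 × (6.57/5.33) = 23.1 × 1.232645 = 28.4741
haircut: 14.3 × (28.49/34.72) = 14.3 × 0.820565 = 11.7341
wine: 33.0 × (23.75/16.67) = 33.0 × 1.424715 = 47.0156
Index = Σ wᵢ·(p₁ᵢ/p₀ᵢ) = 30.1148 + 28.4741 + 11.7341 + 47.0156 = 117.3386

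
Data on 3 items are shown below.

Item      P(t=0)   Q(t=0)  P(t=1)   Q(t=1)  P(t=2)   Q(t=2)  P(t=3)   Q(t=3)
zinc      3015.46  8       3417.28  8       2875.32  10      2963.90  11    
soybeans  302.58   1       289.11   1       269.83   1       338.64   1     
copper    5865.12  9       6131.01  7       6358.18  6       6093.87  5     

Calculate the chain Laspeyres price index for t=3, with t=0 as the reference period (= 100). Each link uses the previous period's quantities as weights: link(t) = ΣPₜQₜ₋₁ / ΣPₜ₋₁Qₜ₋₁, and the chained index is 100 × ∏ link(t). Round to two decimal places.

102.07

Link t=0→t=1:
ΣP(t=1)Q(t=0) = 3417.28×8 + 289.11×1 + 6131.01×9 = 27338.24 + 289.11 + 55179.09 = 82806.44
ΣP(t=0)Q(t=0) = 3015.46×8 + 302.58×1 + 5865.12×9 = 24123.68 + 302.58 + 52786.08 = 77212.34
link = 82806.44/77212.34 = 1.072451
Link t=1→t=2:
ΣP(t=2)Q(t=1) = 2875.32×8 + 269.83×1 + 6358.18×7 = 23002.56 + 269.83 + 44507.26 = 67779.65
ΣP(t=1)Q(t=1) = 3417.28×8 + 289.11×1 + 6131.01×7 = 27338.24 + 289.11 + 42917.07 = 70544.42
link = 67779.65/70544.42 = 0.960808
Link t=2→t=3:
ΣP(t=3)Q(t=2) = 2963.90×10 + 338.64×1 + 6093.87×6 = 29639 + 338.64 + 36563.22 = 66540.86
ΣP(t=2)Q(t=2) = 2875.32×10 + 269.83×1 + 6358.18×6 = 28753.2 + 269.83 + 38149.08 = 67172.11
link = 66540.86/67172.11 = 0.990602
Chained index = 100 × 1.072451 × 0.960808 × 0.990602 = 102.0736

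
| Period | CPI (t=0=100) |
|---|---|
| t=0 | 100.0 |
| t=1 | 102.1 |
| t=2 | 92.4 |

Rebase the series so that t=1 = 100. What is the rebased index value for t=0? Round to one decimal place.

Rebased(t=0) = 100.0 / 102.1 × 100 = 97.9432

97.9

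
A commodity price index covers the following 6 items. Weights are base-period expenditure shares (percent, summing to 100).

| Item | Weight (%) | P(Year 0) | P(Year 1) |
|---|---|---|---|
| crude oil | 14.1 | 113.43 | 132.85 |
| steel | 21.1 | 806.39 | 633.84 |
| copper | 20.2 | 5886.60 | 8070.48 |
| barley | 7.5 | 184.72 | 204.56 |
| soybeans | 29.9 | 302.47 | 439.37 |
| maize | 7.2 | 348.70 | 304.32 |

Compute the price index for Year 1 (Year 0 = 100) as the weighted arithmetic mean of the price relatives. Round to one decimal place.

118.8

crude oil: 14.1 × (132.85/113.43) = 14.1 × 1.171207 = 16.5140
steel: 21.1 × (633.84/806.39) = 21.1 × 0.786022 = 16.5851
copper: 20.2 × (8070.48/5886.60) = 20.2 × 1.370992 = 27.6940
barley: 7.5 × (204.56/184.72) = 7.5 × 1.107406 = 8.3055
soybeans: 29.9 × (439.37/302.47) = 29.9 × 1.452607 = 43.4329
maize: 7.2 × (304.32/348.70) = 7.2 × 0.872727 = 6.2836
Index = Σ wᵢ·(p₁ᵢ/p₀ᵢ) = 16.5140 + 16.5851 + 27.6940 + 8.3055 + 43.4329 + 6.2836 = 118.8152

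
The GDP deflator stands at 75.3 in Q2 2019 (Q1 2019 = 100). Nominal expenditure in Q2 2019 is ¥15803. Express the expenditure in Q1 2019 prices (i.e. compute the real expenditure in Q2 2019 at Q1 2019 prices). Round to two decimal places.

20986.72

Real = Nominal ÷ (Index/100) = 15803 ÷ (75.3/100)
     = 15803 ÷ 0.753 = 20986.7198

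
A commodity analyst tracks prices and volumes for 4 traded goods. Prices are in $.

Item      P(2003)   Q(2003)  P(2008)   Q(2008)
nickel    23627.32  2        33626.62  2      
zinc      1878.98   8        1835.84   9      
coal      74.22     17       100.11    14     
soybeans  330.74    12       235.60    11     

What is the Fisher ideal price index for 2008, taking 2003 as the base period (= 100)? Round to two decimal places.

Laspeyres component (base-period weights):
ΣP(2008)Q(2003) = 33626.62×2 + 1835.84×8 + 100.11×17 + 235.60×12 = 67253.24 + 14686.72 + 1701.87 + 2827.2 = 86469.03
ΣP(2003)Q(2003) = 23627.32×2 + 1878.98×8 + 74.22×17 + 330.74×12 = 47254.64 + 15031.84 + 1261.74 + 3968.88 = 67517.1
L = 86469.03 / 67517.1 × 100 = 128.0698
Paasche component (current-period weights):
ΣP(2008)Q(2008) = 33626.62×2 + 1835.84×9 + 100.11×14 + 235.60×11 = 67253.24 + 16522.56 + 1401.54 + 2591.6 = 87768.94
ΣP(2003)Q(2008) = 23627.32×2 + 1878.98×9 + 74.22×14 + 330.74×11 = 47254.64 + 16910.82 + 1039.08 + 3638.14 = 68842.68
P = 87768.94 / 68842.68 × 100 = 127.4920
Fisher = √(L × P) = √(128.0698 × 127.4920) = 127.7806

127.78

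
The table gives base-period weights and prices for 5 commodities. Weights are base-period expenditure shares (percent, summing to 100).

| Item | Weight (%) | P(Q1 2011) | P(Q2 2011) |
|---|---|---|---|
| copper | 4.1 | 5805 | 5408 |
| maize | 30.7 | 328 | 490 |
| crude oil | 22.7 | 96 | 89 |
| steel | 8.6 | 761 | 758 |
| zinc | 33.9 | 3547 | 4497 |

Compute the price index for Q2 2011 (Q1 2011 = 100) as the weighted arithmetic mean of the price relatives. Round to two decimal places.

copper: 4.1 × (5408/5805) = 4.1 × 0.931611 = 3.8196
maize: 30.7 × (490/328) = 30.7 × 1.493902 = 45.8628
crude oil: 22.7 × (89/96) = 22.7 × 0.927083 = 21.0448
steel: 8.6 × (758/761) = 8.6 × 0.996058 = 8.5661
zinc: 33.9 × (4497/3547) = 33.9 × 1.267832 = 42.9795
Index = Σ wᵢ·(p₁ᵢ/p₀ᵢ) = 3.8196 + 45.8628 + 21.0448 + 8.5661 + 42.9795 = 122.2728

122.27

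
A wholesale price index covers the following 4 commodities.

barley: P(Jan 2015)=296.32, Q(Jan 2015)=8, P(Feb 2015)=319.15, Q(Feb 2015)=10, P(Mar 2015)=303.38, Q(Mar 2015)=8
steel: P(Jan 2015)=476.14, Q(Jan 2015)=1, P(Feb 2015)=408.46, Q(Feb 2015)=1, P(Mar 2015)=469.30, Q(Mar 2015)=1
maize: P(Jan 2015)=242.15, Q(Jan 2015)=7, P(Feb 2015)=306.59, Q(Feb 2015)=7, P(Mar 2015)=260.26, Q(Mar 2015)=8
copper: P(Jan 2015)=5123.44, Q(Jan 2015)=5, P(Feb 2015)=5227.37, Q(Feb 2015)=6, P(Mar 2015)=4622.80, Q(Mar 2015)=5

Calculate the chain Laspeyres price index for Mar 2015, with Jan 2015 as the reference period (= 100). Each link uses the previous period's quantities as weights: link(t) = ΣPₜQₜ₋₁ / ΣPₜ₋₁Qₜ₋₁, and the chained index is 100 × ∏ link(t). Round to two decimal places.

Link Jan 2015→Feb 2015:
ΣP(Feb 2015)Q(Jan 2015) = 319.15×8 + 408.46×1 + 306.59×7 + 5227.37×5 = 2553.2 + 408.46 + 2146.13 + 26136.85 = 31244.64
ΣP(Jan 2015)Q(Jan 2015) = 296.32×8 + 476.14×1 + 242.15×7 + 5123.44×5 = 2370.56 + 476.14 + 1695.05 + 25617.2 = 30158.95
link = 31244.64/30158.95 = 1.035999
Link Feb 2015→Mar 2015:
ΣP(Mar 2015)Q(Feb 2015) = 303.38×10 + 469.30×1 + 260.26×7 + 4622.80×6 = 3033.8 + 469.3 + 1821.82 + 27736.8 = 33061.72
ΣP(Feb 2015)Q(Feb 2015) = 319.15×10 + 408.46×1 + 306.59×7 + 5227.37×6 = 3191.5 + 408.46 + 2146.13 + 31364.22 = 37110.31
link = 33061.72/37110.31 = 0.890904
Chained index = 100 × 1.035999 × 0.890904 = 92.2975

92.30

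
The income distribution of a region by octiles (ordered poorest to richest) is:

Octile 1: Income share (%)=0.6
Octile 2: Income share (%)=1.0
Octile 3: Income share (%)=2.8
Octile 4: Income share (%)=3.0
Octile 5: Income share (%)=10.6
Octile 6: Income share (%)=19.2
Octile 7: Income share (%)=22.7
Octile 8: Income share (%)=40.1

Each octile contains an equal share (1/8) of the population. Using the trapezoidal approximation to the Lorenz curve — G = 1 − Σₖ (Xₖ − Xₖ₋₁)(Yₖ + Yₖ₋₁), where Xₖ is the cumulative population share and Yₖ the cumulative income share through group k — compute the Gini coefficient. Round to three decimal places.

0.552

Cumulative income shares Yₖ: 0.0060, 0.0160, 0.0440, 0.0740, 0.1800, 0.3720, 0.5990, 1.0000
Σ (Xₖ−Xₖ₋₁)(Yₖ+Yₖ₋₁) = (1/8)(0.0060+0.0000) + (1/8)(0.0160+0.0060) + (1/8)(0.0440+0.0160) + (1/8)(0.0740+0.0440) + (1/8)(0.1800+0.0740) + (1/8)(0.3720+0.1800) + (1/8)(0.5990+0.3720) + (1/8)(1.0000+0.5990)
  = 0.0008 + 0.0027 + 0.0075 + 0.0147 + 0.0318 + 0.0690 + 0.1214 + 0.1999 = 0.4477
G = 1 − 0.4477 = 0.5523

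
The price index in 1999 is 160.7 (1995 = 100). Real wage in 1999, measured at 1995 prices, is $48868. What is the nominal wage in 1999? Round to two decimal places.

78530.88

Nominal = Real × (Index/100) = 48868 × (160.7/100)
        = 48868 × 1.607 = 78530.8760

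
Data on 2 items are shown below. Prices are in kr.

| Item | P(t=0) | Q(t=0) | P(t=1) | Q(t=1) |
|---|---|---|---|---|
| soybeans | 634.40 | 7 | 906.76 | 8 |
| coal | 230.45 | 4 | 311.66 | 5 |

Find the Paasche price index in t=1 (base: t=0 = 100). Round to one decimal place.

141.5

Paasche price index uses current-period quantities as weights.
ΣP(t=1)·Q(t=1) = 906.76×8 + 311.66×5 = 7254.08 + 1558.3 = 8812.38
ΣP(t=0)·Q(t=1) = 634.40×8 + 230.45×5 = 5075.2 + 1152.25 = 6227.45
Index = 8812.38 / 6227.45 × 100 = 141.5086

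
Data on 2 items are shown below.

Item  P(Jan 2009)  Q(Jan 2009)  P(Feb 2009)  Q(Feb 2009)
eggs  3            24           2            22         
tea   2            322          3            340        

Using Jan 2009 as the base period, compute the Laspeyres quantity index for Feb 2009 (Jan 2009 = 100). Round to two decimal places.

104.19

Laspeyres quantity index uses base-period prices as weights.
ΣP(Jan 2009)·Q(Feb 2009) = 3×22 + 2×340 = 66 + 680 = 746
ΣP(Jan 2009)·Q(Jan 2009) = 3×24 + 2×322 = 72 + 644 = 716
Index = 746 / 716 × 100 = 104.1899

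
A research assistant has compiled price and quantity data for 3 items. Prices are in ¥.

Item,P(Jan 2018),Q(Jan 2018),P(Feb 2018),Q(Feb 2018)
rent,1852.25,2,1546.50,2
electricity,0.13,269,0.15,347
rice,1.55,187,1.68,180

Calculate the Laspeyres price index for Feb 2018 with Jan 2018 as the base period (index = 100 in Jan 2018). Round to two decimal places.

85.56

Laspeyres price index uses base-period quantities as weights.
ΣP(Feb 2018)·Q(Jan 2018) = 1546.50×2 + 0.15×269 + 1.68×187 = 3093 + 40.35 + 314.16 = 3447.51
ΣP(Jan 2018)·Q(Jan 2018) = 1852.25×2 + 0.13×269 + 1.55×187 = 3704.5 + 34.97 + 289.85 = 4029.32
Index = 3447.51 / 4029.32 × 100 = 85.5606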